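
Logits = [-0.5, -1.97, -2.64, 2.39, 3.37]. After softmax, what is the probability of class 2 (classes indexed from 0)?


Exponentials: e^-0.5=0.6065, e^-1.97=0.1395, e^-2.64=0.0714, e^2.39=10.9135, e^3.37=29.0785
Sum = 40.8094
Softmax = [0.0149, 0.0034, 0.0017, 0.2674, 0.7125]
p[2] = 0.0714/40.8094 = 0.0017

0.0017


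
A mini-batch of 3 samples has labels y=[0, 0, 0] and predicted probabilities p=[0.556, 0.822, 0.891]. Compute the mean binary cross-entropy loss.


L[0] = -ln(1-0.556) = -ln(0.444) = 0.8119
L[1] = -ln(1-0.822) = -ln(0.178) = 1.726
L[2] = -ln(1-0.891) = -ln(0.109) = 2.2164
mean = (0.8119 + 1.726 + 2.2164)/3 = 1.5848

1.5848


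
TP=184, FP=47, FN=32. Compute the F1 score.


Precision = 184/231 = 0.7965
Recall = 184/216 = 0.8519
F1 = 2·P·R/(P+R) = 2·TP/(2·TP+FP+FN) = 368/(368+47+32) = 368/447 = 0.8233

0.8233


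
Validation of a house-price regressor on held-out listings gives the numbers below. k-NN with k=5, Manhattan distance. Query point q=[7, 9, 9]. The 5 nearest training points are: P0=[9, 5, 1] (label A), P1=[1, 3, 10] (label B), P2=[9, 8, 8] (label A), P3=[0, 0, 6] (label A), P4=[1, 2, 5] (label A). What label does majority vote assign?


d(q,P0) = 14  (label A)
d(q,P1) = 13  (label B)
d(q,P2) = 4  (label A)
d(q,P3) = 19  (label A)
d(q,P4) = 17  (label A)
Votes: A=4, B=1
Majority → A

A


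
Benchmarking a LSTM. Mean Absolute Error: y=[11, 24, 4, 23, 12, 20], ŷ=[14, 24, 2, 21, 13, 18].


Absolute errors: |11-14|=3, |24-24|=0, |4-2|=2, |23-21|=2, |12-13|=1, |20-18|=2
Sum = 10
MAE = 10/6 = 5/3

5/3


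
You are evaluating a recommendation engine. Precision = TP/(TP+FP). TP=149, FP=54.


Precision = TP/(TP+FP)
= 149/(149+54)
= 149/203 = 73.4%

73.4%


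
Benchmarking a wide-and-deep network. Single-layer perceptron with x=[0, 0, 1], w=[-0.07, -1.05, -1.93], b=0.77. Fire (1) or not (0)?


z = (0)·(-0.07) + (0)·(-1.05) + (1)·(-1.93) + 0.77
  = -1.16
step(z) = 0 (z<0)

0


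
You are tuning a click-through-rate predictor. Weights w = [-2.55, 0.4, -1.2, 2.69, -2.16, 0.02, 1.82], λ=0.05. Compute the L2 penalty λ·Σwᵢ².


‖w‖₂² = (-2.55)² + (0.4)² + (-1.2)² + (2.69)² + (-2.16)² + (0.02)² + (1.82)²
     = 6.5025 + 0.16 + 1.44 + 7.2361 + 4.6656 + 0.0004 + 3.3124
     = 23.317
λ·‖w‖₂² = 0.05·23.317 = 1.16585

1.16585


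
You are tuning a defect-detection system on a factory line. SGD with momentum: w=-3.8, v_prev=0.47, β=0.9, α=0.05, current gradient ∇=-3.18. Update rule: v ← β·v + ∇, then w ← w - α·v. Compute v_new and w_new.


v_new = 0.9·0.47 - 3.18 = 0.423 - 3.18 = -2.757
w_new = -3.8 - 0.05·-2.757 = -3.8 + 0.13785 = -3.66215

v_new=-2.757, w_new=-3.66215


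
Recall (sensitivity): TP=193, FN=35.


Recall = TP/(TP+FN)
= 193/(193+35)
= 193/228 = 84.65%

84.65%


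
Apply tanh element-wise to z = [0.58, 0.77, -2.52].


tanh(0.58) = 0.5227
tanh(0.77) = 0.6469
tanh(-2.52) = -0.9871
result = [0.5227, 0.6469, -0.9871]

[0.5227, 0.6469, -0.9871]


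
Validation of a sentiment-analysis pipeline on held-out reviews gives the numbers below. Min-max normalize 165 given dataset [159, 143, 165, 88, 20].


min=20, max=165
(165-20)/(165-20) = 145/145 = 1.0

1.0


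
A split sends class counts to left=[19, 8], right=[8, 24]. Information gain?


Parent = [27, 32], H_parent = 0.9948
H_left = 0.8767 (n=27), H_right = 0.8113 (n=32)
H_children = (27/59)·0.8767 + (32/59)·0.8113 = 0.8412
IG = 0.9948 - 0.8412 = 0.1536

0.1536


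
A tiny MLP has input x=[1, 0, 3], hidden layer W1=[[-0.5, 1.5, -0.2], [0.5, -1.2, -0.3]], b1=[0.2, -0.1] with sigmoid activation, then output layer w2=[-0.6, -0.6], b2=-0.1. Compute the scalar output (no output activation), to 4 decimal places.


z1[0] = (-0.5)·(1) + (1.5)·(0) + (-0.2)·(3) + 0.2 = -0.9
z1[1] = (0.5)·(1) + (-1.2)·(0) + (-0.3)·(3) - 0.1 = -0.5
h = sigmoid(z1) = [0.2891, 0.3775]
output = (-0.6)·(0.2891) + (-0.6)·(0.3775) - 0.1 = -0.5

-0.5


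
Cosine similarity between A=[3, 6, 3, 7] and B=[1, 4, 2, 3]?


A·B = 3·1 + 6·4 + 3·2 + 7·3 = 54
‖A‖ = √103 = 10.1489, ‖B‖ = √30 = 5.4772
cos = 54/(√103·√30) = 54/√3090 = 0.9714

0.9714


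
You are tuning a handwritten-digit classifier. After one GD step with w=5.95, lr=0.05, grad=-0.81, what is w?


w_new = w - α·∇
= 5.95 - 0.05·-0.81
= 5.95 + 0.0405
= 5.9905

5.9905


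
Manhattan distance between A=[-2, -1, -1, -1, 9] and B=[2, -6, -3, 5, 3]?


d = |-2-2| + |-1+ 6| + |-1+ 3| + |-1-5| + |9-3|
  = 4 + 5 + 2 + 6 + 6
  = 23

23


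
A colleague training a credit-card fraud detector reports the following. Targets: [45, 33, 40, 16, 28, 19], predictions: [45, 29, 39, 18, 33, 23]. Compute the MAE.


Absolute errors: |45-45|=0, |33-29|=4, |40-39|=1, |16-18|=2, |28-33|=5, |19-23|=4
Sum = 16
MAE = 16/6 = 8/3

8/3


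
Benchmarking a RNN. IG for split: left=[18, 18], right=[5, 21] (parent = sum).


Parent = [23, 39], H_parent = 0.9514
H_left = 1 (n=36), H_right = 0.7063 (n=26)
H_children = (36/62)·1 + (26/62)·0.7063 = 0.8768
IG = 0.9514 - 0.8768 = 0.0746

0.0746


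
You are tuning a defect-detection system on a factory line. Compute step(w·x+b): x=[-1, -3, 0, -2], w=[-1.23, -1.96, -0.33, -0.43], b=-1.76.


z = (-1)·(-1.23) + (-3)·(-1.96) + (0)·(-0.33) + (-2)·(-0.43) - 1.76
  = 6.21
step(z) = 1 (z≥0)

1


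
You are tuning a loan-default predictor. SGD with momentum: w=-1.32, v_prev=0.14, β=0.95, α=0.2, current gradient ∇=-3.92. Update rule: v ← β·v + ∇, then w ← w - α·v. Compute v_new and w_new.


v_new = 0.95·0.14 - 3.92 = 0.133 - 3.92 = -3.787
w_new = -1.32 - 0.2·-3.787 = -1.32 + 0.7574 = -0.5626

v_new=-3.787, w_new=-0.5626


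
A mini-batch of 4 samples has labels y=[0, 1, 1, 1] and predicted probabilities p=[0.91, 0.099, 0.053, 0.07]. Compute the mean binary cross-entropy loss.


L[0] = -ln(1-0.91) = -ln(0.09) = 2.4079
L[1] = -ln(0.099) = 2.3126
L[2] = -ln(0.053) = 2.9375
L[3] = -ln(0.07) = 2.6593
mean = (2.4079 + 2.3126 + 2.9375 + 2.6593)/4 = 2.5793

2.5793


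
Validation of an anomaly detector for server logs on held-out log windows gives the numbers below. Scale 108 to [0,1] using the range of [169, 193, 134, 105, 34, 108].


min=34, max=193
(108-34)/(193-34) = 74/159 = 0.4654

0.4654


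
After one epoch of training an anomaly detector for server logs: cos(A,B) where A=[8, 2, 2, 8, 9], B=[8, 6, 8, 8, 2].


A·B = 8·8 + 2·6 + 2·8 + 8·8 + 9·2 = 174
‖A‖ = √217 = 14.7309, ‖B‖ = √232 = 15.2315
cos = 174/(√217·√232) = 174/√50344 = 0.7755

0.7755


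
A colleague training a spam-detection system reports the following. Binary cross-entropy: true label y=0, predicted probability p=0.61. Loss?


BCE = -[y·ln(p) + (1-y)·ln(1-p)]
= -0 - 1·ln(1-0.61)
= -ln(0.39) = 0.9416

0.9416


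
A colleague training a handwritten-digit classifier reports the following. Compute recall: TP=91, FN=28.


Recall = TP/(TP+FN)
= 91/(91+28)
= 91/119 = 76.47%

76.47%


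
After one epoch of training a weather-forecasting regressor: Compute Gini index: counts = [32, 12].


Probabilities: [32/44, 12/44] ≈ [0.7273, 0.2727]
Σpᵢ² = (1024 + 144)/44² = 1168/1936
Gini = 1 - Σpᵢ² = 1 - 1168/1936 = 0.3967

0.3967


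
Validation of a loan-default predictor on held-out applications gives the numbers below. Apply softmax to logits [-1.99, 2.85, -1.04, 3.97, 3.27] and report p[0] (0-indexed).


Exponentials: e^-1.99=0.1367, e^2.85=17.2878, e^-1.04=0.3535, e^3.97=52.9845, e^3.27=26.3113
Sum = 97.0738
Softmax = [0.0014, 0.1781, 0.0036, 0.5458, 0.271]
p[0] = 0.1367/97.0738 = 0.0014

0.0014


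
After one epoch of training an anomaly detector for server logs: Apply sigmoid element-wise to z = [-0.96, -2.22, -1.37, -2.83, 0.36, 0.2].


σ(-0.96) = 1/(1+e^0.96) = 0.2769
σ(-2.22) = 1/(1+e^2.22) = 0.098
σ(-1.37) = 1/(1+e^1.37) = 0.2026
σ(-2.83) = 1/(1+e^2.83) = 0.0557
σ(0.36) = 1/(1+e^-0.36) = 0.589
σ(0.2) = 1/(1+e^-0.2) = 0.5498
result = [0.2769, 0.098, 0.2026, 0.0557, 0.589, 0.5498]

[0.2769, 0.098, 0.2026, 0.0557, 0.589, 0.5498]


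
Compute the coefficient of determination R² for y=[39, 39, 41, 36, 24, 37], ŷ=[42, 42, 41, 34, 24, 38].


ȳ = 36
SS_res = Σ(y-ŷ)² = 23
SS_tot = Σ(y-ȳ)² = 188
R² = 1 - SS_res/SS_tot = 1 - 0.1223 = 0.8777

0.8777


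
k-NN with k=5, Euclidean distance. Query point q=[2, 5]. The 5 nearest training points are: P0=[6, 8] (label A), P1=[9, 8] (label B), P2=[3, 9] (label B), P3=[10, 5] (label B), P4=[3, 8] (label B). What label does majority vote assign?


d(q,P0) = 5.0  (label A)
d(q,P1) = 7.6158  (label B)
d(q,P2) = 4.1231  (label B)
d(q,P3) = 8.0  (label B)
d(q,P4) = 3.1623  (label B)
Votes: A=1, B=4
Majority → B

B


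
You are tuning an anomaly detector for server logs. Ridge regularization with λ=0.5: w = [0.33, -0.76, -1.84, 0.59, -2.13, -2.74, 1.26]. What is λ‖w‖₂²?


‖w‖₂² = (0.33)² + (-0.76)² + (-1.84)² + (0.59)² + (-2.13)² + (-2.74)² + (1.26)²
     = 0.1089 + 0.5776 + 3.3856 + 0.3481 + 4.5369 + 7.5076 + 1.5876
     = 18.0523
λ·‖w‖₂² = 0.5·18.0523 = 9.02615

9.02615


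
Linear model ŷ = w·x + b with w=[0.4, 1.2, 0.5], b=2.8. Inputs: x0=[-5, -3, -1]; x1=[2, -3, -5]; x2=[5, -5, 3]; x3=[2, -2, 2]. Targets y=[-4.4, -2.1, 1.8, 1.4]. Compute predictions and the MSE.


ŷ0 = (0.4)·(-5) + (1.2)·(-3) + (0.5)·(-1) + 2.8 = -3.3
ŷ1 = (0.4)·(2) + (1.2)·(-3) + (0.5)·(-5) + 2.8 = -2.5
ŷ2 = (0.4)·(5) + (1.2)·(-5) + (0.5)·(3) + 2.8 = 0.3
ŷ3 = (0.4)·(2) + (1.2)·(-2) + (0.5)·(2) + 2.8 = 2.2
errors² = [1.21, 0.16, 2.25, 0.64]
MSE = 4.2600/4 = 1.065

1.065


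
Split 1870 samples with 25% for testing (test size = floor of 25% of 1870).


Test = ⌊1870·25/100⌋ = 467
Train = 1870 - 467 = 1403

Train: 1403, Test: 467


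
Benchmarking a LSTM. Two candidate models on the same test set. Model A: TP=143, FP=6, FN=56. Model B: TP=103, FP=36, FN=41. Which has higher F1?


Model A: P=143/149=0.9597, R=143/199=0.7186, F1=2PR/(P+R)=2TP/(2TP+FP+FN)=286/348=0.8218
Model B: P=103/139=0.741, R=103/144=0.7153, F1=2PR/(P+R)=2TP/(2TP+FP+FN)=206/283=0.7279
0.8218 > 0.7279 → Model A

Model A


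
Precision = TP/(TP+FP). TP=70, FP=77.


Precision = TP/(TP+FP)
= 70/(70+77)
= 70/147 = 47.62%

47.62%


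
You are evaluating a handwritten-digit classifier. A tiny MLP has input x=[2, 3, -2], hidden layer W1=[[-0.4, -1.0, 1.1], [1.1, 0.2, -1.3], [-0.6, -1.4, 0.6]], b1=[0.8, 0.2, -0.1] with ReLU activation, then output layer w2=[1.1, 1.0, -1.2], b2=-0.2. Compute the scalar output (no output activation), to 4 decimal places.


z1[0] = (-0.4)·(2) + (-1.0)·(3) + (1.1)·(-2) + 0.8 = -5.2
z1[1] = (1.1)·(2) + (0.2)·(3) + (-1.3)·(-2) + 0.2 = 5.6
z1[2] = (-0.6)·(2) + (-1.4)·(3) + (0.6)·(-2) - 0.1 = -6.7
h = ReLU(z1) = [0.0, 5.6, 0.0]
output = (1.1)·(0.0) + (1.0)·(5.6) + (-1.2)·(0.0) - 0.2 = 5.4

5.4


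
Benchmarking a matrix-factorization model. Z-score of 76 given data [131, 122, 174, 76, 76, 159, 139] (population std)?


μ = 125.2857, σ = 35.0498
z = (76 - 125.2857)/35.0498 = -1.4062

-1.4062


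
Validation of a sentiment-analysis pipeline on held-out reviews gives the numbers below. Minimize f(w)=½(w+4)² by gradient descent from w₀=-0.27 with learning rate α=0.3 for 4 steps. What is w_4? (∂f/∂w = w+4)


step 1: grad = -0.27+4 = 3.73; w = -0.27 - 0.3·(3.73) = -1.389
step 2: grad = -1.389+4 = 2.611; w = -1.389 - 0.3·(2.611) = -2.1723
step 3: grad = -2.1723+4 = 1.8277; w = -2.1723 - 0.3·(1.8277) = -2.72061
step 4: grad = -2.72061+4 = 1.27939; w = -2.72061 - 0.3·(1.27939) = -3.104427

-3.104427


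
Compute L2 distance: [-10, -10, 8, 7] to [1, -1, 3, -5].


d = √((-10-1)² + (-10+ 1)² + (8-3)² + (7+ 5)²)
  = √(121 + 81 + 25 + 144)
  = √371 = 19.2614

19.2614


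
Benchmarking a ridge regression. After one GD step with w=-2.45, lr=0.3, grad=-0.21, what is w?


w_new = w - α·∇
= -2.45 - 0.3·-0.21
= -2.45 + 0.063
= -2.387

-2.387


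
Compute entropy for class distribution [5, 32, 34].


Probabilities: [5/71, 32/71, 34/71] ≈ [0.0704, 0.4507, 0.4789]
H = -((5/71)·log₂(5/71) + (32/71)·log₂(32/71) + (34/71)·log₂(34/71))
  = 1.2965 bits

1.2965 bits


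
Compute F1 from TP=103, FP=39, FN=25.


Precision = 103/142 = 0.7254
Recall = 103/128 = 0.8047
F1 = 2·P·R/(P+R) = 2·TP/(2·TP+FP+FN) = 206/(206+39+25) = 206/270 = 0.763

0.763


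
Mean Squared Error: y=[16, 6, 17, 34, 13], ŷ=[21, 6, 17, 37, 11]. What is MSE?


Squared errors: (16-21)²=25, (6-6)²=0, (17-17)²=0, (34-37)²=9, (13-11)²=4
Sum = 38
MSE = 38/5 = 38/5

38/5


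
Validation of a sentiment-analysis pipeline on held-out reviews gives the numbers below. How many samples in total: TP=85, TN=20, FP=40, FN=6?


Total = TP + TN + FP + FN
= 85 + 20 + 40 + 6
= 151
(Predicted positive: 125, predicted negative: 26)

151


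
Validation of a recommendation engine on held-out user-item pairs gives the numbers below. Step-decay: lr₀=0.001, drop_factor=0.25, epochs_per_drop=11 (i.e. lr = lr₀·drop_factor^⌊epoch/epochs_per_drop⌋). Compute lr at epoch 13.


n_drops = ⌊13/11⌋ = 1
lr = 0.001·0.25^1 = 0.001·0.25 = 0.00025

0.00025


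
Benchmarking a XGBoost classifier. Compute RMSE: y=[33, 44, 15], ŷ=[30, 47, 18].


MSE = 27/3 = 9
RMSE = √(27/3) = 3.0

3.0


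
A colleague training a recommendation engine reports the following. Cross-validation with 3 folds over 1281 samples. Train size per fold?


Fold size = 1281/3 = 427
Training per fold = 1281 - 427 = 854

854


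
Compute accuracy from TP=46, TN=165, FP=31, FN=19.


Accuracy = (TP+TN)/(TP+TN+FP+FN)
= (46+165)/(261)
= 211/261 = 80.84%

80.84%


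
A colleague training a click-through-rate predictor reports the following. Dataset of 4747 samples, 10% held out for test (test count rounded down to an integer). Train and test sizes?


Test = ⌊4747·10/100⌋ = 474
Train = 4747 - 474 = 4273

Train: 4273, Test: 474


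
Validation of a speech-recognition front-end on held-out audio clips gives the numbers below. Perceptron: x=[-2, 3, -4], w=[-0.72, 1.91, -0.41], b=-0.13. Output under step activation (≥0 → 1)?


z = (-2)·(-0.72) + (3)·(1.91) + (-4)·(-0.41) - 0.13
  = 8.68
step(z) = 1 (z≥0)

1


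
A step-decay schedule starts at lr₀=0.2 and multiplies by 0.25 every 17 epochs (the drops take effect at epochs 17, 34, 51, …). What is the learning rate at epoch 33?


n_drops = ⌊33/17⌋ = 1
lr = 0.2·0.25^1 = 0.2·0.25 = 0.05

0.05


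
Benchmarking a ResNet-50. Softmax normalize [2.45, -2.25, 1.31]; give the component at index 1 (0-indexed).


Exponentials: e^2.45=11.5883, e^-2.25=0.1054, e^1.31=3.7062
Sum = 15.3999
Softmax = [0.7525, 0.0068, 0.2407]
p[1] = 0.1054/15.3999 = 0.0068

0.0068


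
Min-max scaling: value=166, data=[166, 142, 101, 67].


min=67, max=166
(166-67)/(166-67) = 99/99 = 1.0

1.0


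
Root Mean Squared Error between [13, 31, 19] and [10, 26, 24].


MSE = 59/3 = 19.6667
RMSE = √(59/3) = 4.4347

4.4347


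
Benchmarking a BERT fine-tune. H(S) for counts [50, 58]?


Probabilities: [50/108, 58/108] ≈ [0.463, 0.537]
H = -((50/108)·log₂(50/108) + (58/108)·log₂(58/108))
  = 0.996 bits

0.996 bits


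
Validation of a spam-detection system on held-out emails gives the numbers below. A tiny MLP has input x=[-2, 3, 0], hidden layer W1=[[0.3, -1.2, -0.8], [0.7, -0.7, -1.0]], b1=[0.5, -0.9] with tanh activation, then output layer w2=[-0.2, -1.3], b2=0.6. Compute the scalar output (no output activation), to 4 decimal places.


z1[0] = (0.3)·(-2) + (-1.2)·(3) + (-0.8)·(0) + 0.5 = -3.7
z1[1] = (0.7)·(-2) + (-0.7)·(3) + (-1.0)·(0) - 0.9 = -4.4
h = tanh(z1) = [-0.9988, -0.9997]
output = (-0.2)·(-0.9988) + (-1.3)·(-0.9997) + 0.6 = 2.0994

2.0994


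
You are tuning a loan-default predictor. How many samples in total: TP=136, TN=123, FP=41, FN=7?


Total = TP + TN + FP + FN
= 136 + 123 + 41 + 7
= 307
(Predicted positive: 177, predicted negative: 130)

307


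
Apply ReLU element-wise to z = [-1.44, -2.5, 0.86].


ReLU(-1.44) = max(0, -1.44) = 0.0
ReLU(-2.5) = max(0, -2.5) = 0.0
ReLU(0.86) = max(0, 0.86) = 0.86
result = [0.0, 0.0, 0.86]

[0.0, 0.0, 0.86]


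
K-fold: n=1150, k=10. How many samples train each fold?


Fold size = 1150/10 = 115
Training per fold = 1150 - 115 = 1035

1035


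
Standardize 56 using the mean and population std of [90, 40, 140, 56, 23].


μ = 69.8, σ = 41.4845
z = (56 - 69.8)/41.4845 = -0.3327

-0.3327


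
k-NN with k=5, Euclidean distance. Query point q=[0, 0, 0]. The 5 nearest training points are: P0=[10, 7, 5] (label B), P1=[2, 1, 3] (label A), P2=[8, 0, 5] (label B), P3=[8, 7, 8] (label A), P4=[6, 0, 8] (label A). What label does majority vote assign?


d(q,P0) = 13.1909  (label B)
d(q,P1) = 3.7417  (label A)
d(q,P2) = 9.434  (label B)
d(q,P3) = 13.3041  (label A)
d(q,P4) = 10.0  (label A)
Votes: A=3, B=2
Majority → A

A


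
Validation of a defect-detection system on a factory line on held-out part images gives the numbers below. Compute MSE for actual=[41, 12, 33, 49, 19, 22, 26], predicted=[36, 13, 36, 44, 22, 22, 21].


Squared errors: (41-36)²=25, (12-13)²=1, (33-36)²=9, (49-44)²=25, (19-22)²=9, (22-22)²=0, (26-21)²=25
Sum = 94
MSE = 94/7 = 94/7

94/7


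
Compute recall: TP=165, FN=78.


Recall = TP/(TP+FN)
= 165/(165+78)
= 165/243 = 67.9%

67.9%


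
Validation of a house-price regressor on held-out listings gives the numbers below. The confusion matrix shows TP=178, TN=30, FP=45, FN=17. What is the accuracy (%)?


Accuracy = (TP+TN)/(TP+TN+FP+FN)
= (178+30)/(270)
= 208/270 = 77.04%

77.04%


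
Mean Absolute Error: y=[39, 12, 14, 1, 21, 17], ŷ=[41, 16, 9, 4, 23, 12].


Absolute errors: |39-41|=2, |12-16|=4, |14-9|=5, |1-4|=3, |21-23|=2, |17-12|=5
Sum = 21
MAE = 21/6 = 7/2

7/2


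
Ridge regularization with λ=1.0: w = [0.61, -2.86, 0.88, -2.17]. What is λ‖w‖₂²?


‖w‖₂² = (0.61)² + (-2.86)² + (0.88)² + (-2.17)²
     = 0.3721 + 8.1796 + 0.7744 + 4.7089
     = 14.035
λ·‖w‖₂² = 1.0·14.035 = 14.035

14.035


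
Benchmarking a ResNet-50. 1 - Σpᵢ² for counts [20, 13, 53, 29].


Probabilities: [20/115, 13/115, 53/115, 29/115] ≈ [0.1739, 0.113, 0.4609, 0.2522]
Σpᵢ² = (400 + 169 + 2809 + 841)/115² = 4219/13225
Gini = 1 - Σpᵢ² = 1 - 4219/13225 = 0.681

0.681


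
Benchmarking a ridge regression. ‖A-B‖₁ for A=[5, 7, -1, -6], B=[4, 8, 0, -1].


d = |5-4| + |7-8| + |-1-0| + |-6+ 1|
  = 1 + 1 + 1 + 5
  = 8

8


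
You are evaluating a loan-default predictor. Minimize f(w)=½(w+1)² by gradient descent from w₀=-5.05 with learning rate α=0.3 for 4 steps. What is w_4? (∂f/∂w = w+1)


step 1: grad = -5.05+1 = -4.05; w = -5.05 - 0.3·(-4.05) = -3.835
step 2: grad = -3.835+1 = -2.835; w = -3.835 - 0.3·(-2.835) = -2.9845
step 3: grad = -2.9845+1 = -1.9845; w = -2.9845 - 0.3·(-1.9845) = -2.38915
step 4: grad = -2.38915+1 = -1.38915; w = -2.38915 - 0.3·(-1.38915) = -1.972405

-1.972405


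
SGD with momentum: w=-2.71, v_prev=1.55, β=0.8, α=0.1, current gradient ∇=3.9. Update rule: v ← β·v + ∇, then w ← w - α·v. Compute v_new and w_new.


v_new = 0.8·1.55 + 3.9 = 1.24 + 3.9 = 5.14
w_new = -2.71 - 0.1·5.14 = -2.71 - 0.514 = -3.224

v_new=5.14, w_new=-3.224


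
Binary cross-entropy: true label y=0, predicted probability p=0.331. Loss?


BCE = -[y·ln(p) + (1-y)·ln(1-p)]
= -0 - 1·ln(1-0.331)
= -ln(0.669) = 0.402

0.402


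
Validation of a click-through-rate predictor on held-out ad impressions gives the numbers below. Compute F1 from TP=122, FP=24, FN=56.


Precision = 122/146 = 0.8356
Recall = 122/178 = 0.6854
F1 = 2·P·R/(P+R) = 2·TP/(2·TP+FP+FN) = 244/(244+24+56) = 244/324 = 0.7531

0.7531


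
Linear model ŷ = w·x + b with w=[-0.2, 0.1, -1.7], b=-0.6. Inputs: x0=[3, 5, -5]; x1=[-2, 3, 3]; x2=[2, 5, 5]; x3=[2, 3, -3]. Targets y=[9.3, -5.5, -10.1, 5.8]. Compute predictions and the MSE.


ŷ0 = (-0.2)·(3) + (0.1)·(5) + (-1.7)·(-5) - 0.6 = 7.8
ŷ1 = (-0.2)·(-2) + (0.1)·(3) + (-1.7)·(3) - 0.6 = -5.0
ŷ2 = (-0.2)·(2) + (0.1)·(5) + (-1.7)·(5) - 0.6 = -9.0
ŷ3 = (-0.2)·(2) + (0.1)·(3) + (-1.7)·(-3) - 0.6 = 4.4
errors² = [2.25, 0.25, 1.21, 1.96]
MSE = 5.6700/4 = 1.4175

1.4175


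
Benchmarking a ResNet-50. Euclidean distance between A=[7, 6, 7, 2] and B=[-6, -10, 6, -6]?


d = √((7+ 6)² + (6+ 10)² + (7-6)² + (2+ 6)²)
  = √(169 + 256 + 1 + 64)
  = √490 = 22.1359

22.1359


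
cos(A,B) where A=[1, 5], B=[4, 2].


A·B = 1·4 + 5·2 = 14
‖A‖ = √26 = 5.099, ‖B‖ = √20 = 4.4721
cos = 14/(√26·√20) = 14/√520 = 0.6139

0.6139


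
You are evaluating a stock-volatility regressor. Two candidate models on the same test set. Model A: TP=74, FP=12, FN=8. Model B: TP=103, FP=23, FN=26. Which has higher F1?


Model A: P=74/86=0.8605, R=74/82=0.9024, F1=2PR/(P+R)=2TP/(2TP+FP+FN)=148/168=0.881
Model B: P=103/126=0.8175, R=103/129=0.7984, F1=2PR/(P+R)=2TP/(2TP+FP+FN)=206/255=0.8078
0.881 > 0.8078 → Model A

Model A


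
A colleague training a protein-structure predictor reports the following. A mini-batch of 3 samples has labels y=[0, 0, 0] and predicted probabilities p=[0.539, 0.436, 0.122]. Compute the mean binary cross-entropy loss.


L[0] = -ln(1-0.539) = -ln(0.461) = 0.7744
L[1] = -ln(1-0.436) = -ln(0.564) = 0.5727
L[2] = -ln(1-0.122) = -ln(0.878) = 0.1301
mean = (0.7744 + 0.5727 + 0.1301)/3 = 0.4924

0.4924


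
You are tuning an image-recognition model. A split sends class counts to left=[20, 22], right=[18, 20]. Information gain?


Parent = [38, 42], H_parent = 0.9982
H_left = 0.9984 (n=42), H_right = 0.998 (n=38)
H_children = (42/80)·0.9984 + (38/80)·0.998 = 0.9982
IG = 0.9982 - 0.9982 = 0.0

0.0


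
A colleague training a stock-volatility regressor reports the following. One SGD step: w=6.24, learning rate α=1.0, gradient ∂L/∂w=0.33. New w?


w_new = w - α·∇
= 6.24 - 1.0·0.33
= 6.24 - 0.33
= 5.91

5.91


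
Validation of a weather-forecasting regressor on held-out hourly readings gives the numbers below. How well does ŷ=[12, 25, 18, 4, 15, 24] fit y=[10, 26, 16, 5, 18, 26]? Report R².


ȳ = 16.8333
SS_res = Σ(y-ŷ)² = 23
SS_tot = Σ(y-ȳ)² = 356.83
R² = 1 - SS_res/SS_tot = 1 - 0.0645 = 0.9355

0.9355


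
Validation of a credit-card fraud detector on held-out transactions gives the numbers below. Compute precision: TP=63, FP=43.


Precision = TP/(TP+FP)
= 63/(63+43)
= 63/106 = 59.43%

59.43%


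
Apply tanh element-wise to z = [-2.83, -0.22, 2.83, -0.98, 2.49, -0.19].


tanh(-2.83) = -0.9931
tanh(-0.22) = -0.2165
tanh(2.83) = 0.9931
tanh(-0.98) = -0.7531
tanh(2.49) = 0.9863
tanh(-0.19) = -0.1877
result = [-0.9931, -0.2165, 0.9931, -0.7531, 0.9863, -0.1877]

[-0.9931, -0.2165, 0.9931, -0.7531, 0.9863, -0.1877]


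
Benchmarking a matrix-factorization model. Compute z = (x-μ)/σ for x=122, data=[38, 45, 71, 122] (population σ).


μ = 69, σ = 32.9773
z = (122 - 69)/32.9773 = 1.6072

1.6072


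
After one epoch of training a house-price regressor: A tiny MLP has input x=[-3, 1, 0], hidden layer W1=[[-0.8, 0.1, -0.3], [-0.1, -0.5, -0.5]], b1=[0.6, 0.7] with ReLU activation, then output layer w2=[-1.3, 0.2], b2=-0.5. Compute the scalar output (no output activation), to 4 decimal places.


z1[0] = (-0.8)·(-3) + (0.1)·(1) + (-0.3)·(0) + 0.6 = 3.1
z1[1] = (-0.1)·(-3) + (-0.5)·(1) + (-0.5)·(0) + 0.7 = 0.5
h = ReLU(z1) = [3.1, 0.5]
output = (-1.3)·(3.1) + (0.2)·(0.5) - 0.5 = -4.43

-4.43


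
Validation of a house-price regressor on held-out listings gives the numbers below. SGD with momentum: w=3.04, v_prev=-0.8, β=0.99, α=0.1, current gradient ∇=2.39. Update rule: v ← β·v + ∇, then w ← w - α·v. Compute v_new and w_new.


v_new = 0.99·-0.8 + 2.39 = -0.792 + 2.39 = 1.598
w_new = 3.04 - 0.1·1.598 = 3.04 - 0.1598 = 2.8802

v_new=1.598, w_new=2.8802


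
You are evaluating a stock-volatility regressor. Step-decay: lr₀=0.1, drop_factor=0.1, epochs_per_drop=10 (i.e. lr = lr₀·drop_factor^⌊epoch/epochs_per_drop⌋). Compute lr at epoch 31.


n_drops = ⌊31/10⌋ = 3
lr = 0.1·0.1^3 = 0.1·0.001 = 0.0001

0.0001


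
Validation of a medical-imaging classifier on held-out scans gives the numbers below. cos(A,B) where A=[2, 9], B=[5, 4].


A·B = 2·5 + 9·4 = 46
‖A‖ = √85 = 9.2195, ‖B‖ = √41 = 6.4031
cos = 46/(√85·√41) = 46/√3485 = 0.7792

0.7792


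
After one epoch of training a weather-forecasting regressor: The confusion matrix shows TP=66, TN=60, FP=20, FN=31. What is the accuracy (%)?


Accuracy = (TP+TN)/(TP+TN+FP+FN)
= (66+60)/(177)
= 126/177 = 71.19%

71.19%


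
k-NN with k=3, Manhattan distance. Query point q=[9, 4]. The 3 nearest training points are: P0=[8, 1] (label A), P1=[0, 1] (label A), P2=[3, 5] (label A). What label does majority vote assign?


d(q,P0) = 4  (label A)
d(q,P1) = 12  (label A)
d(q,P2) = 7  (label A)
Votes: A=3, B=0
Majority → A

A


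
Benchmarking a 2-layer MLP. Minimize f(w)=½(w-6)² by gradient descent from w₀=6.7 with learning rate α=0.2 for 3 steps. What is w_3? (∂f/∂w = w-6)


step 1: grad = 6.7-6 = 0.7; w = 6.7 - 0.2·(0.7) = 6.56
step 2: grad = 6.56-6 = 0.56; w = 6.56 - 0.2·(0.56) = 6.448
step 3: grad = 6.448-6 = 0.448; w = 6.448 - 0.2·(0.448) = 6.3584

6.3584


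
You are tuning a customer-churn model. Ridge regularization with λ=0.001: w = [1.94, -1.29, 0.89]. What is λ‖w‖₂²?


‖w‖₂² = (1.94)² + (-1.29)² + (0.89)²
     = 3.7636 + 1.6641 + 0.7921
     = 6.2198
λ·‖w‖₂² = 0.001·6.2198 = 0.00622

0.00622


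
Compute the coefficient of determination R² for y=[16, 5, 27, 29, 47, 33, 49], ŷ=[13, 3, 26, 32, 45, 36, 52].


ȳ = 29.4286
SS_res = Σ(y-ŷ)² = 45
SS_tot = Σ(y-ȳ)² = 1487.71
R² = 1 - SS_res/SS_tot = 1 - 0.0302 = 0.9698

0.9698


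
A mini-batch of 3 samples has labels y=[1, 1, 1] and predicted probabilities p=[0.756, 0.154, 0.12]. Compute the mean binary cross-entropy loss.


L[0] = -ln(0.756) = 0.2797
L[1] = -ln(0.154) = 1.8708
L[2] = -ln(0.12) = 2.1203
mean = (0.2797 + 1.8708 + 2.1203)/3 = 1.4236

1.4236


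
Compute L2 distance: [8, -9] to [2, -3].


d = √((8-2)² + (-9+ 3)²)
  = √(36 + 36)
  = √72 = 8.4853

8.4853


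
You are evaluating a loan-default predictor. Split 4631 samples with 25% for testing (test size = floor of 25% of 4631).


Test = ⌊4631·25/100⌋ = 1157
Train = 4631 - 1157 = 3474

Train: 3474, Test: 1157


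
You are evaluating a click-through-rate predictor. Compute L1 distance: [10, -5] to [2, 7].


d = |10-2| + |-5-7|
  = 8 + 12
  = 20

20


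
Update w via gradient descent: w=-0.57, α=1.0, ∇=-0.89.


w_new = w - α·∇
= -0.57 - 1.0·-0.89
= -0.57 + 0.89
= 0.32

0.32


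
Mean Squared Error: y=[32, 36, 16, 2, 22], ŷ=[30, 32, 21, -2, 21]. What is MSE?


Squared errors: (32-30)²=4, (36-32)²=16, (16-21)²=25, (2+ 2)²=16, (22-21)²=1
Sum = 62
MSE = 62/5 = 62/5

62/5


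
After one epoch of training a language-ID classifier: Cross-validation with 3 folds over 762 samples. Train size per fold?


Fold size = 762/3 = 254
Training per fold = 762 - 254 = 508

508


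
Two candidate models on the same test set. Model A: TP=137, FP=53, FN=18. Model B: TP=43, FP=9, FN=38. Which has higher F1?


Model A: P=137/190=0.7211, R=137/155=0.8839, F1=2PR/(P+R)=2TP/(2TP+FP+FN)=274/345=0.7942
Model B: P=43/52=0.8269, R=43/81=0.5309, F1=2PR/(P+R)=2TP/(2TP+FP+FN)=86/133=0.6466
0.7942 > 0.6466 → Model A

Model A


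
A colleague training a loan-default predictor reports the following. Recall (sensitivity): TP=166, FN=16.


Recall = TP/(TP+FN)
= 166/(166+16)
= 166/182 = 91.21%

91.21%


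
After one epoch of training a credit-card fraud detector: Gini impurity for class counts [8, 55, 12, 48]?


Probabilities: [8/123, 55/123, 12/123, 48/123] ≈ [0.065, 0.4472, 0.0976, 0.3902]
Σpᵢ² = (64 + 3025 + 144 + 2304)/123² = 5537/15129
Gini = 1 - Σpᵢ² = 1 - 5537/15129 = 0.634

0.634


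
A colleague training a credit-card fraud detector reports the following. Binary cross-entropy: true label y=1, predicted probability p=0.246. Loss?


BCE = -[y·ln(p) + (1-y)·ln(1-p)]
= -1·ln(0.246) - 0
= -ln(0.246) = 1.4024

1.4024


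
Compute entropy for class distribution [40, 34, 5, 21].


Probabilities: [40/100, 34/100, 5/100, 21/100] ≈ [0.4, 0.34, 0.05, 0.21]
H = -((40/100)·log₂(40/100) + (34/100)·log₂(34/100) + (5/100)·log₂(5/100) + (21/100)·log₂(21/100))
  = 1.7469 bits

1.7469 bits


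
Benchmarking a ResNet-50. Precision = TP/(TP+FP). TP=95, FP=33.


Precision = TP/(TP+FP)
= 95/(95+33)
= 95/128 = 74.22%

74.22%


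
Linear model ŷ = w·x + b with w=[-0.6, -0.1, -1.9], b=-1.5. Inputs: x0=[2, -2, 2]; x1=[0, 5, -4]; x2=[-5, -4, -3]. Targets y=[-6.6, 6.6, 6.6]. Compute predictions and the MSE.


ŷ0 = (-0.6)·(2) + (-0.1)·(-2) + (-1.9)·(2) - 1.5 = -6.3
ŷ1 = (-0.6)·(0) + (-0.1)·(5) + (-1.9)·(-4) - 1.5 = 5.6
ŷ2 = (-0.6)·(-5) + (-0.1)·(-4) + (-1.9)·(-3) - 1.5 = 7.6
errors² = [0.09, 1.0, 1.0]
MSE = 2.0900/3 = 0.6967

0.6967


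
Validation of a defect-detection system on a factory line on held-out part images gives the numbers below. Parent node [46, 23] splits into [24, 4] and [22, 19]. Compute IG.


Parent = [46, 23], H_parent = 0.9183
H_left = 0.5917 (n=28), H_right = 0.9961 (n=41)
H_children = (28/69)·0.5917 + (41/69)·0.9961 = 0.832
IG = 0.9183 - 0.832 = 0.0863

0.0863


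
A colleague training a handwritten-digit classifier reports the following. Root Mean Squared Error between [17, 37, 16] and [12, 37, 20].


MSE = 41/3 = 13.6667
RMSE = √(41/3) = 3.6968

3.6968


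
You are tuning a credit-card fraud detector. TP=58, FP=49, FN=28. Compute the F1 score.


Precision = 58/107 = 0.5421
Recall = 58/86 = 0.6744
F1 = 2·P·R/(P+R) = 2·TP/(2·TP+FP+FN) = 116/(116+49+28) = 116/193 = 0.601

0.601


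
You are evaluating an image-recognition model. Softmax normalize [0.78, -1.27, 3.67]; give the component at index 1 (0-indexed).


Exponentials: e^0.78=2.1815, e^-1.27=0.2808, e^3.67=39.2519
Sum = 41.7142
Softmax = [0.0523, 0.0067, 0.941]
p[1] = 0.2808/41.7142 = 0.0067

0.0067


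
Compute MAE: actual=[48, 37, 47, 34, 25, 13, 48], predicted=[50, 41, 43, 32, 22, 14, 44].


Absolute errors: |48-50|=2, |37-41|=4, |47-43|=4, |34-32|=2, |25-22|=3, |13-14|=1, |48-44|=4
Sum = 20
MAE = 20/7 = 20/7

20/7


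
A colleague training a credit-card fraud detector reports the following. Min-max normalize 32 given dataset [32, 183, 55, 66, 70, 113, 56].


min=32, max=183
(32-32)/(183-32) = 0/151 = 0.0

0.0


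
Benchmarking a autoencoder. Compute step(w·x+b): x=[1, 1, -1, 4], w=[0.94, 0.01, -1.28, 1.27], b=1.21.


z = (1)·(0.94) + (1)·(0.01) + (-1)·(-1.28) + (4)·(1.27) + 1.21
  = 8.52
step(z) = 1 (z≥0)

1


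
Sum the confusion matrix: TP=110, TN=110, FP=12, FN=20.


Total = TP + TN + FP + FN
= 110 + 110 + 12 + 20
= 252
(Predicted positive: 122, predicted negative: 130)

252


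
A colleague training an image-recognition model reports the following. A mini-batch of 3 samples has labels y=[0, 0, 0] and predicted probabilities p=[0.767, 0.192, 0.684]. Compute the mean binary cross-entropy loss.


L[0] = -ln(1-0.767) = -ln(0.233) = 1.4567
L[1] = -ln(1-0.192) = -ln(0.808) = 0.2132
L[2] = -ln(1-0.684) = -ln(0.316) = 1.152
mean = (1.4567 + 0.2132 + 1.152)/3 = 0.9406

0.9406


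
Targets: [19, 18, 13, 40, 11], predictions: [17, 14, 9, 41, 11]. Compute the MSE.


Squared errors: (19-17)²=4, (18-14)²=16, (13-9)²=16, (40-41)²=1, (11-11)²=0
Sum = 37
MSE = 37/5 = 37/5

37/5


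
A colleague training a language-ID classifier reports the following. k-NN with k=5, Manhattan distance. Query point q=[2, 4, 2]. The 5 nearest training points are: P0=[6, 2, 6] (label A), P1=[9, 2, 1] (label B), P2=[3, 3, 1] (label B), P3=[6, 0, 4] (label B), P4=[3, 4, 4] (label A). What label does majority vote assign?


d(q,P0) = 10  (label A)
d(q,P1) = 10  (label B)
d(q,P2) = 3  (label B)
d(q,P3) = 10  (label B)
d(q,P4) = 3  (label A)
Votes: A=2, B=3
Majority → B

B


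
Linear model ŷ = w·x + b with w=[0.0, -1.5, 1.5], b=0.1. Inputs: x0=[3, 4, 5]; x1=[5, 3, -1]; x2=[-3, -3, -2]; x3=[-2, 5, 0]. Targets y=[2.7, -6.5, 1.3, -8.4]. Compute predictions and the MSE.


ŷ0 = (0.0)·(3) + (-1.5)·(4) + (1.5)·(5) + 0.1 = 1.6
ŷ1 = (0.0)·(5) + (-1.5)·(3) + (1.5)·(-1) + 0.1 = -5.9
ŷ2 = (0.0)·(-3) + (-1.5)·(-3) + (1.5)·(-2) + 0.1 = 1.6
ŷ3 = (0.0)·(-2) + (-1.5)·(5) + (1.5)·(0) + 0.1 = -7.4
errors² = [1.21, 0.36, 0.09, 1.0]
MSE = 2.6600/4 = 0.665

0.665


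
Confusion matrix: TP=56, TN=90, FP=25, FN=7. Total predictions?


Total = TP + TN + FP + FN
= 56 + 90 + 25 + 7
= 178
(Predicted positive: 81, predicted negative: 97)

178


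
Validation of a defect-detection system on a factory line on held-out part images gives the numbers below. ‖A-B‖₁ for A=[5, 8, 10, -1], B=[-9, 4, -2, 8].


d = |5+ 9| + |8-4| + |10+ 2| + |-1-8|
  = 14 + 4 + 12 + 9
  = 39

39


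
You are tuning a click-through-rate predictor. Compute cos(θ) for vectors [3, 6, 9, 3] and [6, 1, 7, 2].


A·B = 3·6 + 6·1 + 9·7 + 3·2 = 93
‖A‖ = √135 = 11.619, ‖B‖ = √90 = 9.4868
cos = 93/(√135·√90) = 93/√12150 = 0.8437

0.8437


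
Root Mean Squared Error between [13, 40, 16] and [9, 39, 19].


MSE = 26/3 = 8.6667
RMSE = √(26/3) = 2.9439

2.9439


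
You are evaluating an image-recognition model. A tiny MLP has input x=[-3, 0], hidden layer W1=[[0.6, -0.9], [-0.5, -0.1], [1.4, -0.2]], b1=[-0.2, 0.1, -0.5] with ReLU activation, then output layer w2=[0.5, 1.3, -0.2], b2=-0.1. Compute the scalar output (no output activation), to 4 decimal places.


z1[0] = (0.6)·(-3) + (-0.9)·(0) - 0.2 = -2.0
z1[1] = (-0.5)·(-3) + (-0.1)·(0) + 0.1 = 1.6
z1[2] = (1.4)·(-3) + (-0.2)·(0) - 0.5 = -4.7
h = ReLU(z1) = [0.0, 1.6, 0.0]
output = (0.5)·(0.0) + (1.3)·(1.6) + (-0.2)·(0.0) - 0.1 = 1.98

1.98


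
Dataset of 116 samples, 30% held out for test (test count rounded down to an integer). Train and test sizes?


Test = ⌊116·30/100⌋ = 34
Train = 116 - 34 = 82

Train: 82, Test: 34


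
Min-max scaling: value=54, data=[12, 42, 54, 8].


min=8, max=54
(54-8)/(54-8) = 46/46 = 1.0

1.0


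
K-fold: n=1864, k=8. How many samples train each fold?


Fold size = 1864/8 = 233
Training per fold = 1864 - 233 = 1631

1631


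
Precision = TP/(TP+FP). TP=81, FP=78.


Precision = TP/(TP+FP)
= 81/(81+78)
= 81/159 = 50.94%

50.94%


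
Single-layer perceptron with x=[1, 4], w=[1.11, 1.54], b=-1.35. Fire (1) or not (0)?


z = (1)·(1.11) + (4)·(1.54) - 1.35
  = 5.92
step(z) = 1 (z≥0)

1


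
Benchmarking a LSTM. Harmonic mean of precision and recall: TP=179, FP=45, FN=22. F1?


Precision = 179/224 = 0.7991
Recall = 179/201 = 0.8905
F1 = 2·P·R/(P+R) = 2·TP/(2·TP+FP+FN) = 358/(358+45+22) = 358/425 = 0.8424

0.8424


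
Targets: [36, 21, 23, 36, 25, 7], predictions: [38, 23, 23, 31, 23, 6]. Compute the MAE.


Absolute errors: |36-38|=2, |21-23|=2, |23-23|=0, |36-31|=5, |25-23|=2, |7-6|=1
Sum = 12
MAE = 12/6 = 2

2


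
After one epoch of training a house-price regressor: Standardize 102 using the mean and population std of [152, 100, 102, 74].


μ = 107, σ = 28.2312
z = (102 - 107)/28.2312 = -0.1771

-0.1771


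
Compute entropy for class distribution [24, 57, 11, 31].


Probabilities: [24/123, 57/123, 11/123, 31/123] ≈ [0.1951, 0.4634, 0.0894, 0.252]
H = -((24/123)·log₂(24/123) + (57/123)·log₂(57/123) + (11/123)·log₂(11/123) + (31/123)·log₂(31/123))
  = 1.7868 bits

1.7868 bits


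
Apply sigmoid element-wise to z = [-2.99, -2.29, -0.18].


σ(-2.99) = 1/(1+e^2.99) = 0.0479
σ(-2.29) = 1/(1+e^2.29) = 0.092
σ(-0.18) = 1/(1+e^0.18) = 0.4551
result = [0.0479, 0.092, 0.4551]

[0.0479, 0.092, 0.4551]


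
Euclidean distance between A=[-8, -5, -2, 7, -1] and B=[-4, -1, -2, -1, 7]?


d = √((-8+ 4)² + (-5+ 1)² + (-2+ 2)² + (7+ 1)² + (-1-7)²)
  = √(16 + 16 + 0 + 64 + 64)
  = √160 = 12.6491

12.6491


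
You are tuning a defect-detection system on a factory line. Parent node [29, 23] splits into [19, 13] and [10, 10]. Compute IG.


Parent = [29, 23], H_parent = 0.9904
H_left = 0.9745 (n=32), H_right = 1 (n=20)
H_children = (32/52)·0.9745 + (20/52)·1 = 0.9843
IG = 0.9904 - 0.9843 = 0.0061

0.0061


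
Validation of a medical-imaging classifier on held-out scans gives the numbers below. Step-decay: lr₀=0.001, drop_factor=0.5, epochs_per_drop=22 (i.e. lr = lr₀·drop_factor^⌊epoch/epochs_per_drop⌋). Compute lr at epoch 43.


n_drops = ⌊43/22⌋ = 1
lr = 0.001·0.5^1 = 0.001·0.5 = 0.0005

0.0005


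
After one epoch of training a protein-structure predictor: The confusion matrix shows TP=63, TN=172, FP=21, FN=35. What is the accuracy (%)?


Accuracy = (TP+TN)/(TP+TN+FP+FN)
= (63+172)/(291)
= 235/291 = 80.76%

80.76%


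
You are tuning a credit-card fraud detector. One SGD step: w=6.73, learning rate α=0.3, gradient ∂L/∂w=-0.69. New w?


w_new = w - α·∇
= 6.73 - 0.3·-0.69
= 6.73 + 0.207
= 6.937

6.937


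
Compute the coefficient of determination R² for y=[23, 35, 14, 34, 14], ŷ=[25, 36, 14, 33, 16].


ȳ = 24
SS_res = Σ(y-ŷ)² = 10
SS_tot = Σ(y-ȳ)² = 422
R² = 1 - SS_res/SS_tot = 1 - 0.0237 = 0.9763

0.9763


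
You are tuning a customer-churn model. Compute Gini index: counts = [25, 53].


Probabilities: [25/78, 53/78] ≈ [0.3205, 0.6795]
Σpᵢ² = (625 + 2809)/78² = 3434/6084
Gini = 1 - Σpᵢ² = 1 - 3434/6084 = 0.4356

0.4356


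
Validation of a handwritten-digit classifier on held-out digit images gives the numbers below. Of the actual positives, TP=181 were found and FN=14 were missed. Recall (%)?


Recall = TP/(TP+FN)
= 181/(181+14)
= 181/195 = 92.82%

92.82%


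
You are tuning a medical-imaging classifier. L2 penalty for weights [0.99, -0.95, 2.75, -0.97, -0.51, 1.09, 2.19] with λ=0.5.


‖w‖₂² = (0.99)² + (-0.95)² + (2.75)² + (-0.97)² + (-0.51)² + (1.09)² + (2.19)²
     = 0.9801 + 0.9025 + 7.5625 + 0.9409 + 0.2601 + 1.1881 + 4.7961
     = 16.6303
λ·‖w‖₂² = 0.5·16.6303 = 8.31515

8.31515


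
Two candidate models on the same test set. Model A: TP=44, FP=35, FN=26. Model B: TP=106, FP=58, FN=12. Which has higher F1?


Model A: P=44/79=0.557, R=44/70=0.6286, F1=2PR/(P+R)=2TP/(2TP+FP+FN)=88/149=0.5906
Model B: P=106/164=0.6463, R=106/118=0.8983, F1=2PR/(P+R)=2TP/(2TP+FP+FN)=212/282=0.7518
0.5906 < 0.7518 → Model B

Model B


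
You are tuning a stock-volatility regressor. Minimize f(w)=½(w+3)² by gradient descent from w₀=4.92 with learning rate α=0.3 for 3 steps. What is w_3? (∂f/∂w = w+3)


step 1: grad = 4.92+3 = 7.92; w = 4.92 - 0.3·(7.92) = 2.544
step 2: grad = 2.544+3 = 5.544; w = 2.544 - 0.3·(5.544) = 0.8808
step 3: grad = 0.8808+3 = 3.8808; w = 0.8808 - 0.3·(3.8808) = -0.28344

-0.28344


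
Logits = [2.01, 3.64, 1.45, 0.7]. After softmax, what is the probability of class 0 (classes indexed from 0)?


Exponentials: e^2.01=7.4633, e^3.64=38.0918, e^1.45=4.2631, e^0.7=2.0138
Sum = 51.832
Softmax = [0.144, 0.7349, 0.0822, 0.0389]
p[0] = 7.4633/51.832 = 0.144

0.144


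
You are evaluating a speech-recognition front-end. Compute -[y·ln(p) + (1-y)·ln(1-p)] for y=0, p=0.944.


BCE = -[y·ln(p) + (1-y)·ln(1-p)]
= -0 - 1·ln(1-0.944)
= -ln(0.056) = 2.8824

2.8824


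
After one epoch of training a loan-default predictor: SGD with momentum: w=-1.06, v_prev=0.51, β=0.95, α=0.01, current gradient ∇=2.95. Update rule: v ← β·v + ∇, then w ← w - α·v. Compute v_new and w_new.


v_new = 0.95·0.51 + 2.95 = 0.4845 + 2.95 = 3.4345
w_new = -1.06 - 0.01·3.4345 = -1.06 - 0.034345 = -1.094345

v_new=3.4345, w_new=-1.094345
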